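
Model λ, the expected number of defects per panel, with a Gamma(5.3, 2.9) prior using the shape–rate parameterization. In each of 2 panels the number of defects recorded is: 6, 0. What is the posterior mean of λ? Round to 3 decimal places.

The Poisson likelihood adds the total count to the shape and the number of exposure periods to the rate. Here ∑xᵢ = 6 and n = 2, so shape 5.3→11.3 and rate 2.9→4.9.
Posterior mean = shape/rate = 11.3/4.9 = 2.306.

Posterior mean ≈ 2.306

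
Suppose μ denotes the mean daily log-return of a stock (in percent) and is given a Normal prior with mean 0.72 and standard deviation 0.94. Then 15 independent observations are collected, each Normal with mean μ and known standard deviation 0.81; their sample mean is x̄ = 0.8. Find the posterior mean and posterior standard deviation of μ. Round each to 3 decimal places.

Posterior mean ≈ 0.796; posterior SD ≈ 0.204

Prior precision 1/τ₀² = 1/0.94² = 1.13173; data precision n/σ² = 15/0.81² = 22.8624.
Posterior precision = 1.13173 + 22.8624 = 23.9941, giving posterior SD = 1/√23.9941 = 0.204.
Posterior mean = (1.13173·0.72 + 22.8624·0.8) / 23.9941 = 0.796.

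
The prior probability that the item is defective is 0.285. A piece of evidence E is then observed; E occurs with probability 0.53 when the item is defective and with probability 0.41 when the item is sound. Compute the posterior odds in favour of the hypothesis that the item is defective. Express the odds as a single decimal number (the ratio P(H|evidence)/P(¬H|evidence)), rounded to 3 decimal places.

Posterior odds ≈ 0.515

Prior odds = 0.285/(1−0.285) = 0.39860. In log-odds, ln(0.39860) = -0.91979.
Add log likelihood ratio: ln(1.2927) = 0.25672.
Posterior log-odds = -0.66307, so posterior odds = exp(-0.66307) = 0.51527.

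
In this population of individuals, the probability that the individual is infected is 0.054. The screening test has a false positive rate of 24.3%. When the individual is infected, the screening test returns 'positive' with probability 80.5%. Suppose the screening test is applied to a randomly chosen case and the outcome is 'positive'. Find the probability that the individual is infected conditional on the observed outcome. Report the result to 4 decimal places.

P(H | E) ≈ 0.1590

Let H be the event that the individual is infected. P(H) = 0.054, so P(¬H) = 0.946. With E the 'positive' result, P(E|H) = 0.805 and P(E|¬H) = 0.243.
P(E) = 0.805·0.054 + 0.243·0.946 = 0.043470 + 0.22988 = 0.27335.
By Bayes' theorem, P(H|E) = 0.043470 / 0.27335 = 0.1590.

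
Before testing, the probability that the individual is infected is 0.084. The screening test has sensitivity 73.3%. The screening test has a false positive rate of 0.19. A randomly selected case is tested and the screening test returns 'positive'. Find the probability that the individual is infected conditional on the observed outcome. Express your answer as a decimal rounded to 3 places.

P(H | E) ≈ 0.261

Write H for 'the individual is infected'. Prior odds H:¬H = 0.084/0.916 = 0.091703. For the 'positive' outcome, the likelihood ratio is 0.733/0.19 = 3.8579.
Posterior odds = 0.091703 × 3.8579 = 0.35378, so P(H|E) = 0.35378/(1+0.35378) = 0.261.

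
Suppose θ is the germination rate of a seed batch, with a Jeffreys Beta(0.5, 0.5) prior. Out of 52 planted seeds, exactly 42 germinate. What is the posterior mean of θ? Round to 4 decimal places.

The binomial likelihood is conjugate to the Beta prior: with 42 successes and 10 failures, the posterior is Beta(0.5+42, 0.5+10) = Beta(42.5, 10.5).
Posterior mean = α/(α+β) = 42.5/53 = 0.8019.

Posterior mean ≈ 0.8019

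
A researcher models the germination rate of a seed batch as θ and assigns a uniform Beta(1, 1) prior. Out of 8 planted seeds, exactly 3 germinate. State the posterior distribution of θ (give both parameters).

Posterior: Beta(4, 6)

The binomial likelihood is conjugate to the Beta prior: with 3 successes and 5 failures, the posterior is Beta(1+3, 1+5) = Beta(4, 6).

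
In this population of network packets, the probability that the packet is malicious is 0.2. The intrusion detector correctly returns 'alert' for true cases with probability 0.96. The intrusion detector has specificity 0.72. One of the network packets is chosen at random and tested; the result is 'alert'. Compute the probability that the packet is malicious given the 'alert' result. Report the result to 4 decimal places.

Let H be the event that the packet is malicious. P(H) = 0.2, so P(¬H) = 0.8. With E the 'alert' result, P(E|H) = 0.96 and P(E|¬H) = 0.28.
P(E) = 0.96·0.2 + 0.28·0.8 = 0.19200 + 0.22400 = 0.41600.
By Bayes' theorem, P(H|E) = 0.19200 / 0.41600 = 0.4615.

P(H | E) ≈ 0.4615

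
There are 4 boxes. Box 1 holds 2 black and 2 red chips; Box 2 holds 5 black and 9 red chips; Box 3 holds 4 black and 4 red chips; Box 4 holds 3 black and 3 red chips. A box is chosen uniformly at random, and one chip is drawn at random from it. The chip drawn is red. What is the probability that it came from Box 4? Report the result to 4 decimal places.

P(red|Box 1) = 0.5; P(red|Box 2) = 0.6429; P(red|Box 3) = 0.5; P(red|Box 4) = 0.5.
Prior × likelihood for each source: 0.25·0.5=0.1250, 0.25·0.6429=0.1607, 0.25·0.5=0.1250, 0.25·0.5=0.1250. Summing gives P(red) = 0.53571.
P(Box 4 | red) = 0.1250 / 0.53571 = 0.2333.

Posterior probability ≈ 0.2333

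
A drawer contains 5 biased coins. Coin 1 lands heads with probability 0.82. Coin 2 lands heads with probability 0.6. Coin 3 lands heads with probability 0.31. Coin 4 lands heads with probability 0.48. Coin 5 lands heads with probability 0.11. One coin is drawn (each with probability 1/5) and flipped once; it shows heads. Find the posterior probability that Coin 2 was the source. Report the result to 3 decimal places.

Posterior probability ≈ 0.259

P(heads|C1) = 0.82; P(heads|C2) = 0.6; P(heads|C3) = 0.31; P(heads|C4) = 0.48; P(heads|C5) = 0.11.
Prior × likelihood for each source: 0.2·0.82=0.1640, 0.2·0.6=0.1200, 0.2·0.31=0.06200, 0.2·0.48=0.09600, 0.2·0.11=0.02200. Summing gives P(heads) = 0.46400.
P(Coin 2 | heads) = 0.1200 / 0.46400 = 0.259.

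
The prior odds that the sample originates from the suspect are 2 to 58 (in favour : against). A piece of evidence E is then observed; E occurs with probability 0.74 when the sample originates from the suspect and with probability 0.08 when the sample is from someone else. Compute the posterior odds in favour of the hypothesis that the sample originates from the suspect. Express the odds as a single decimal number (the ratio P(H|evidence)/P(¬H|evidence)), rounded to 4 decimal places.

Prior odds = 2/58 = 0.034483.
Likelihood ratio for E = 0.74/0.08 = 9.2500.
Posterior odds = prior odds × LR = 0.31897.

Posterior odds ≈ 0.3190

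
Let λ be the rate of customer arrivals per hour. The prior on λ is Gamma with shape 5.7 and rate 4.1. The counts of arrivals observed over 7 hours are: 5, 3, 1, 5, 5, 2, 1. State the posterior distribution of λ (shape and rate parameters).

Posterior: Gamma(shape=27.7, rate=11.1)

Total count ∑xᵢ = 22 over n = 7 hours.
Gamma is conjugate to the Poisson likelihood: posterior is Gamma(shape = 5.7+22 = 27.7, rate = 4.1+7 = 11.1).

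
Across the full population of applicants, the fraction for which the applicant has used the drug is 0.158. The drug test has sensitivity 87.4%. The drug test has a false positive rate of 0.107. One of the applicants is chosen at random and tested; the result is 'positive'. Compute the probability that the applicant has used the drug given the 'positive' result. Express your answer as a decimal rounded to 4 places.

Let H be the event that the applicant has used the drug. P(H) = 0.158, so P(¬H) = 0.842. With E the 'positive' result, P(E|H) = 0.874 and P(E|¬H) = 0.107.
P(E) = 0.874·0.158 + 0.107·0.842 = 0.13809 + 0.090094 = 0.22819.
By Bayes' theorem, P(H|E) = 0.13809 / 0.22819 = 0.6052.

P(H | E) ≈ 0.6052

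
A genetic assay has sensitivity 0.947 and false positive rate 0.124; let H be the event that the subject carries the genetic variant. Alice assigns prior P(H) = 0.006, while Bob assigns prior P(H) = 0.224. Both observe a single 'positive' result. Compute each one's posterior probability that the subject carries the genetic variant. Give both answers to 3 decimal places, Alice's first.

Alice: 0.044; Bob: 0.688

The likelihood ratio for a 'positive' result is 0.947/0.124 = 7.6371.
Alice: prior odds 0.006/0.994 = 0.0060362; posterior odds 0.046099; posterior probability 0.044.
Bob: prior odds 0.224/0.776 = 0.28866; posterior odds 2.2045; posterior probability 0.688.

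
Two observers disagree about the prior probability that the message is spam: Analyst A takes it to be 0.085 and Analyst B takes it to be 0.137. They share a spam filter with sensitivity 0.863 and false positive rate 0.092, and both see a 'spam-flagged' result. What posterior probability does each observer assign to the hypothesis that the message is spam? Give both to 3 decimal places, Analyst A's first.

The likelihood ratio for a 'spam-flagged' result is 0.863/0.092 = 9.3804.
Analyst A: prior odds 0.085/0.915 = 0.092896; posterior odds 0.87141; posterior probability 0.466.
Analyst B: prior odds 0.137/0.863 = 0.15875; posterior odds 1.4891; posterior probability 0.598.

Analyst A: 0.466; Analyst B: 0.598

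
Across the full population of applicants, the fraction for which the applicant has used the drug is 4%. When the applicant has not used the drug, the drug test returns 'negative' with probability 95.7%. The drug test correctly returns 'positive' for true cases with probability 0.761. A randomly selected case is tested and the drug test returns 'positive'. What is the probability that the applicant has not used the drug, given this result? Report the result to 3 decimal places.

P(¬H | E) ≈ 0.576

Let H be the event that the applicant has used the drug. P(H) = 0.04, so P(¬H) = 0.96. With E the 'positive' result, P(E|H) = 0.761 and P(E|¬H) = 0.043.
P(E) = 0.761·0.04 + 0.043·0.96 = 0.030440 + 0.041280 = 0.071720.
By Bayes' theorem, P(H|E) = 0.030440 / 0.071720 = 0.424. Hence P(¬H|E) = 1 − 0.424 = 0.576.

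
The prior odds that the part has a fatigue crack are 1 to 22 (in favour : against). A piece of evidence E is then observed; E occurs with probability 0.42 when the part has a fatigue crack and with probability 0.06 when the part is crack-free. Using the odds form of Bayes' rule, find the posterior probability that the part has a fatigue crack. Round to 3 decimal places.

Prior odds = 1/22 = 0.045455.
Likelihood ratio for E = 0.42/0.06 = 7.0000.
Posterior odds = prior odds × LR = 0.31818.
Posterior probability = odds/(1+odds) = 0.31818/1.3182 = 0.241.

Posterior probability ≈ 0.241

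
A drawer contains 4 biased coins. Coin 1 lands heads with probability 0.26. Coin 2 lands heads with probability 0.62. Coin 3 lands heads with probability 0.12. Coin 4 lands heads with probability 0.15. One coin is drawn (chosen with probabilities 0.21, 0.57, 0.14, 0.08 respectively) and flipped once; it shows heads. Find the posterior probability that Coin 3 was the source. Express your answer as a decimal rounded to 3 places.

Tabulate prior·likelihood by source: [1] prior 0.21, lik 0.26, product 0.05460; [2] prior 0.57, lik 0.62, product 0.3534; [3] prior 0.14, lik 0.12, product 0.01680; [4] prior 0.08, lik 0.15, product 0.01200.
Normalizing constant = 0.43680; the posterior for Coin 3 is its product over the sum, 0.01680/0.43680 = 0.038.

Posterior probability ≈ 0.038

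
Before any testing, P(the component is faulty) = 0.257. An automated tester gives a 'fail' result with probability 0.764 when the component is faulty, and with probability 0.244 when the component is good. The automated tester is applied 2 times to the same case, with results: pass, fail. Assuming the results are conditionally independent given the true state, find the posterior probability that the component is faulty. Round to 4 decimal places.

Posterior P(H) ≈ 0.2527

Let H be the event that the component is faulty; start with P(H) = 0.257. P('fail'|H) = 0.764, P('fail'|¬H) = 0.244.
Update on result 1 ('pass'): P(H) ← 0.236·0.2570 / (0.236·0.2570 + 0.756·0.7430) = 0.060652/0.62236 = 0.0975.
Update on result 2 ('fail'): P(H) ← 0.764·0.0975 / (0.764·0.0975 + 0.244·0.9025) = 0.074456/0.29468 = 0.2527.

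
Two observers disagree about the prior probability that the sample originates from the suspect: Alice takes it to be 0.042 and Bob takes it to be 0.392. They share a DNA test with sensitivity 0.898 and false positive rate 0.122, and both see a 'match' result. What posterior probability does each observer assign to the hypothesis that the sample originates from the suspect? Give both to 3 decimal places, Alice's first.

Alice: 0.244; Bob: 0.826

P('+'|H) = 0.898, P('+'|¬H) = 0.122.
Alice: numerator 0.898·0.042 = 0.037716; evidence = 0.037716+0.122·0.958 = 0.15459; posterior = 0.244.
Bob: numerator 0.898·0.392 = 0.35202; evidence = 0.35202+0.122·0.608 = 0.42619; posterior = 0.826.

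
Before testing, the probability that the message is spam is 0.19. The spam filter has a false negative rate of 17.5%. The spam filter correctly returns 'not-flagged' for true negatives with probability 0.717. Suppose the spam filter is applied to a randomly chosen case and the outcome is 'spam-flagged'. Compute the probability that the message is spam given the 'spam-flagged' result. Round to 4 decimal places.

P(H | E) ≈ 0.4061

Write H for 'the message is spam'. Prior odds H:¬H = 0.19/0.81 = 0.23457. For the 'spam-flagged' outcome, the likelihood ratio is 0.825/0.283 = 2.9152.
Posterior odds = 0.23457 × 2.9152 = 0.68381, so P(H|E) = 0.68381/(1+0.68381) = 0.4061.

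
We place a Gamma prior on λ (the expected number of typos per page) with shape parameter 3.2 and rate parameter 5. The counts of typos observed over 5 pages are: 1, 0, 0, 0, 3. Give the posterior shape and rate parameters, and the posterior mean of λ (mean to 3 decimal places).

Posterior: Gamma(shape=7.2, rate=10); mean ≈ 0.720

The Poisson likelihood adds the total count to the shape and the number of exposure periods to the rate. Here ∑xᵢ = 4 and n = 5, so shape 3.2→7.2 and rate 5→10.
E[λ | data] = 7.2/10 = 0.720.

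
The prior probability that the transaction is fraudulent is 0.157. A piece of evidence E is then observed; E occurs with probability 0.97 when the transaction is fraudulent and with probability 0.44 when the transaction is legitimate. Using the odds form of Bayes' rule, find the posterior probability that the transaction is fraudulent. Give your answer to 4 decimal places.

Prior odds = 0.157/(1−0.157) = 0.18624.
Likelihood ratio for E = 0.97/0.44 = 2.2045.
Posterior odds = prior odds × LR = 0.41057.
Posterior probability = odds/(1+odds) = 0.41057/1.4106 = 0.2911.

Posterior probability ≈ 0.2911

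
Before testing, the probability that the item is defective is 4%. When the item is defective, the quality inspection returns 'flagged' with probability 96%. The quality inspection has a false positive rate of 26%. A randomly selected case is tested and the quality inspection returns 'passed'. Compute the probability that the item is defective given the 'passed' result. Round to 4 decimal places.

Write H for 'the item is defective'. Prior odds H:¬H = 0.04/0.96 = 0.041667. For the 'passed' outcome, the likelihood ratio is 0.04/0.74 = 0.054054.
Posterior odds = 0.041667 × 0.054054 = 0.0022523, so P(H|E) = 0.0022523/(1+0.0022523) = 0.0022.

P(H | E) ≈ 0.0022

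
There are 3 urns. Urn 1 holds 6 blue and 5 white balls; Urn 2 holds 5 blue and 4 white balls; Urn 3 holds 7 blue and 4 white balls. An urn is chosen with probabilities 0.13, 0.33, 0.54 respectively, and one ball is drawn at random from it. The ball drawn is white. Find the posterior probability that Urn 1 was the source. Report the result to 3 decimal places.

Tabulate prior·likelihood by source: [1] prior 0.13, lik 0.4545, product 0.05909; [2] prior 0.33, lik 0.4444, product 0.1467; [3] prior 0.54, lik 0.3636, product 0.1964.
Normalizing constant = 0.40212; the posterior for Urn 1 is its product over the sum, 0.05909/0.40212 = 0.147.

Posterior probability ≈ 0.147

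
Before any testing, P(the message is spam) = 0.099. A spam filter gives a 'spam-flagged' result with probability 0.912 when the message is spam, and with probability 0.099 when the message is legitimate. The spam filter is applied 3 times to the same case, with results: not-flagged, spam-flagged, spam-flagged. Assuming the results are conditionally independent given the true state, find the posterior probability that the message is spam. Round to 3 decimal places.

Let H be the event that the message is spam; start with P(H) = 0.099. P('spam-flagged'|H) = 0.912, P('spam-flagged'|¬H) = 0.099.
Update on result 1 ('not-flagged'): P(H) ← 0.088·0.0990 / (0.088·0.0990 + 0.901·0.9010) = 0.0087120/0.82051 = 0.0106.
Update on result 2 ('spam-flagged'): P(H) ← 0.912·0.0106 / (0.912·0.0106 + 0.099·0.9894) = 0.0096834/0.10763 = 0.0900.
Update on result 3 ('spam-flagged'): P(H) ← 0.912·0.0900 / (0.912·0.0900 + 0.099·0.9100) = 0.082050/0.17214 = 0.4766.

Posterior P(H) ≈ 0.477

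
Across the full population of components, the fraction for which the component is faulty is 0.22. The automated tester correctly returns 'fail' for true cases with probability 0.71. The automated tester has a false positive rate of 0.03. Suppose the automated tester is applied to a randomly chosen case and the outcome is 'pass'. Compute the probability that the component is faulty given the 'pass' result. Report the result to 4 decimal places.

P(H | E) ≈ 0.0778

Write H for 'the component is faulty'. Prior odds H:¬H = 0.22/0.78 = 0.28205. For the 'pass' outcome, the likelihood ratio is 0.29/0.97 = 0.29897.
Posterior odds = 0.28205 × 0.29897 = 0.084325, so P(H|E) = 0.084325/(1+0.084325) = 0.0778.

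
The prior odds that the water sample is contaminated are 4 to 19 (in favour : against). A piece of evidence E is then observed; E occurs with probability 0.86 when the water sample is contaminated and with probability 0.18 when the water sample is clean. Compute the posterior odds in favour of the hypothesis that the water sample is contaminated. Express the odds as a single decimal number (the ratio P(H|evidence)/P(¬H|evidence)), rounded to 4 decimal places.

Posterior odds ≈ 1.0058

Prior odds = 4/19 = 0.21053. In log-odds, ln(0.21053) = -1.5581.
Add log likelihood ratio: ln(4.7778) = 1.5640.
Posterior log-odds = 0.0058309, so posterior odds = exp(0.0058309) = 1.0058.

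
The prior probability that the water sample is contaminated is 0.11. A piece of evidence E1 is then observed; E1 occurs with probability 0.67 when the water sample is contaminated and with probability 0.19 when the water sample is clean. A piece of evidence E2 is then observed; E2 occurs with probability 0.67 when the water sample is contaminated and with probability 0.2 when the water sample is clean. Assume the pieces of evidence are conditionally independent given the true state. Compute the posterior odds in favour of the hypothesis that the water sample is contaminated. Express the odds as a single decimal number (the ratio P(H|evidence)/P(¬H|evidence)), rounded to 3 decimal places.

Posterior odds ≈ 1.460

Prior odds = 0.11/(1−0.11) = 0.12360. In log-odds, ln(0.12360) = -2.0907.
Add log likelihood ratios: ln(3.5263) + ln(3.3500) = 2.4692.
Posterior log-odds = 0.37847, so posterior odds = exp(0.37847) = 1.4601.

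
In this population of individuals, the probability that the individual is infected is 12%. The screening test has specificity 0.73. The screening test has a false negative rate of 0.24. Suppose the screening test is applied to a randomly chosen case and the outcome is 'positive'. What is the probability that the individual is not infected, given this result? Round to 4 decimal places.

Let H be the event that the individual is infected. P(H) = 0.12, so P(¬H) = 0.88. With E the 'positive' result, P(E|H) = 0.76 and P(E|¬H) = 0.27.
P(E) = 0.76·0.12 + 0.27·0.88 = 0.091200 + 0.23760 = 0.32880.
By Bayes' theorem, P(H|E) = 0.091200 / 0.32880 = 0.2774. Hence P(¬H|E) = 1 − 0.2774 = 0.7226.

P(¬H | E) ≈ 0.7226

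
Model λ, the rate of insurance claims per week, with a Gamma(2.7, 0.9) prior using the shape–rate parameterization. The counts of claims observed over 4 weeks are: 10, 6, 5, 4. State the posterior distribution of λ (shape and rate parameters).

Total count ∑xᵢ = 25 over n = 4 weeks.
Gamma is conjugate to the Poisson likelihood: posterior is Gamma(shape = 2.7+25 = 27.7, rate = 0.9+4 = 4.9).

Posterior: Gamma(shape=27.7, rate=4.9)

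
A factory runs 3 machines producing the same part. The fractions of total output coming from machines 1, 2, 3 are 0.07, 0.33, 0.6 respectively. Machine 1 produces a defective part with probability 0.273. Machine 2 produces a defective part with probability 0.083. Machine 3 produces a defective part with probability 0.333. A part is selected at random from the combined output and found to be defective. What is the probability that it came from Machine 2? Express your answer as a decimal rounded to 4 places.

Tabulate prior·likelihood by source: [1] prior 0.07, lik 0.273, product 0.01911; [2] prior 0.33, lik 0.083, product 0.02739; [3] prior 0.6, lik 0.333, product 0.1998.
Normalizing constant = 0.24630; the posterior for Machine 2 is its product over the sum, 0.02739/0.24630 = 0.1112.

Posterior probability ≈ 0.1112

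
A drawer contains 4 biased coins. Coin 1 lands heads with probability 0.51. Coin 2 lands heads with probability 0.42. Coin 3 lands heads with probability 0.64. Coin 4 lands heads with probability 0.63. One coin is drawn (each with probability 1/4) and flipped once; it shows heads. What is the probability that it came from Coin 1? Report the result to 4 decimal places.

Posterior probability ≈ 0.2318

Tabulate prior·likelihood by source: [1] prior 0.25, lik 0.51, product 0.1275; [2] prior 0.25, lik 0.42, product 0.1050; [3] prior 0.25, lik 0.64, product 0.1600; [4] prior 0.25, lik 0.63, product 0.1575.
Normalizing constant = 0.55000; the posterior for Coin 1 is its product over the sum, 0.1275/0.55000 = 0.2318.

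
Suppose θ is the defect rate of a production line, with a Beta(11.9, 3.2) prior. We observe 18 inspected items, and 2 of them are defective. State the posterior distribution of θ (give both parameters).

Observing 2 successes and 16 failures updates Beta(11.9, 3.2) by adding the success and failure counts to the two shape parameters: α = 11.9+2 = 13.9, β = 3.2+16 = 19.2.

Posterior: Beta(13.9, 19.2)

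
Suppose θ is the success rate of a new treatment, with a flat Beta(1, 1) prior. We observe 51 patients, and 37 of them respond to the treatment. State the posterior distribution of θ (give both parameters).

Observing 37 successes and 14 failures updates Beta(1, 1) by adding the success and failure counts to the two shape parameters: α = 1+37 = 38, β = 1+14 = 15.

Posterior: Beta(38, 15)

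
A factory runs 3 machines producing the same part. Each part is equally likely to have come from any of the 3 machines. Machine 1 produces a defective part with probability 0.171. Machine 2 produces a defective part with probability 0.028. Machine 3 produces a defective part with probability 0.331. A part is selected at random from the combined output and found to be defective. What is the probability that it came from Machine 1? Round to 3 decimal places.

Posterior probability ≈ 0.323

Tabulate prior·likelihood by source: [1] prior 0.333333, lik 0.171, product 0.05700; [2] prior 0.333333, lik 0.028, product 0.009333; [3] prior 0.333333, lik 0.331, product 0.1103.
Normalizing constant = 0.17667; the posterior for Machine 1 is its product over the sum, 0.05700/0.17667 = 0.323.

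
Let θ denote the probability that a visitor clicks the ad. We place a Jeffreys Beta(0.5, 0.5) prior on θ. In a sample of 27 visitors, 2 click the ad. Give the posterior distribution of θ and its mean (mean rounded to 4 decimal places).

Posterior: Beta(2.5, 25.5); mean ≈ 0.0893

Observing 2 successes and 25 failures updates Beta(0.5, 0.5) by adding the success and failure counts to the two shape parameters: α = 0.5+2 = 2.5, β = 0.5+25 = 25.5.
E[θ | data] = 2.5/(2.5+25.5) = 0.0893.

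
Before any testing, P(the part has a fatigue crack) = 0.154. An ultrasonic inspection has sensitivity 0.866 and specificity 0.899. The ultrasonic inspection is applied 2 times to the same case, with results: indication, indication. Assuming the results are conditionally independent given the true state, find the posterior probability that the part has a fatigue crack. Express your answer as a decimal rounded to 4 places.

Posterior P(H) ≈ 0.9305

With H the event that the part has a fatigue crack, the joint likelihood of the observed sequence is P(data|H) = 0.866·0.866 = 0.74996 and P(data|¬H) = 0.101·0.101 = 0.010201.
Bayes: P(H|data) = 0.154·0.74996 / (0.154·0.74996 + 0.846·0.010201) = 0.11549/0.12412 = 0.9305.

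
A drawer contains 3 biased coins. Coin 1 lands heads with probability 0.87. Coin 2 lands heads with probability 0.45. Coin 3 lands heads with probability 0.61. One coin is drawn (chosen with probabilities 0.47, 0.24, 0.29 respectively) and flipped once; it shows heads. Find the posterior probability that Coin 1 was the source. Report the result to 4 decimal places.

P(heads|C1) = 0.87; P(heads|C2) = 0.45; P(heads|C3) = 0.61.
Prior × likelihood for each source: 0.47·0.87=0.4089, 0.24·0.45=0.1080, 0.29·0.61=0.1769. Summing gives P(heads) = 0.69380.
P(Coin 1 | heads) = 0.4089 / 0.69380 = 0.5894.

Posterior probability ≈ 0.5894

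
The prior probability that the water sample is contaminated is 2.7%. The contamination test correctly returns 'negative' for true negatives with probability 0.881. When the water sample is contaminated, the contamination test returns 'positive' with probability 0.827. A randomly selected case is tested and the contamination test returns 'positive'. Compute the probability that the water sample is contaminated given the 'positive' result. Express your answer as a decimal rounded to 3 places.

P(H | E) ≈ 0.162

Write H for 'the water sample is contaminated'. Prior odds H:¬H = 0.027/0.973 = 0.027749. For the 'positive' outcome, the likelihood ratio is 0.827/0.119 = 6.9496.
Posterior odds = 0.027749 × 6.9496 = 0.19285, so P(H|E) = 0.19285/(1+0.19285) = 0.162.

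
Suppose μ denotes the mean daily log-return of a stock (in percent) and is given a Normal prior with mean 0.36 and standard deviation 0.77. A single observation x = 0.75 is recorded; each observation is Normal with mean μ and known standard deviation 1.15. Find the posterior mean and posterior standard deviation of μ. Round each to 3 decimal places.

Posterior mean ≈ 0.481; posterior SD ≈ 0.640

With known σ, the Normal prior is conjugate. Weight on the data is w = (n/σ²)/(n/σ² + 1/τ₀²) = 0.756144/(0.756144+1.68663) = 0.30954.
Posterior mean = w·x̄ + (1−w)·μ₀ = 0.30954·0.75 + 0.69046·0.36 = 0.481. Posterior variance = 1/(0.756144+1.68663) = 0.409372, so SD = 0.640.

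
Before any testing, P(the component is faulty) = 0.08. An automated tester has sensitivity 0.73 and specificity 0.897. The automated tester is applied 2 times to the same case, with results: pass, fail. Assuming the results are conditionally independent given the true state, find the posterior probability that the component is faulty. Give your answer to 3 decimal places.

Posterior P(H) ≈ 0.156

With H the event that the component is faulty, the joint likelihood of the observed sequence is P(data|H) = 0.27·0.73 = 0.19710 and P(data|¬H) = 0.897·0.103 = 0.092391.
Bayes: P(H|data) = 0.08·0.19710 / (0.08·0.19710 + 0.92·0.092391) = 0.015768/0.10077 = 0.1565.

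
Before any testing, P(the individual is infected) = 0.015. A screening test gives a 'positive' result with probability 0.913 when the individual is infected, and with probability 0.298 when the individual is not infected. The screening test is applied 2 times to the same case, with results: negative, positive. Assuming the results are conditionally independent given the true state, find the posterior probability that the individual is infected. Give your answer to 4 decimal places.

With H the event that the individual is infected, the joint likelihood of the observed sequence is P(data|H) = 0.087·0.913 = 0.079431 and P(data|¬H) = 0.702·0.298 = 0.20920.
Bayes: P(H|data) = 0.015·0.079431 / (0.015·0.079431 + 0.985·0.20920) = 0.0011915/0.20725 = 0.0057.

Posterior P(H) ≈ 0.0057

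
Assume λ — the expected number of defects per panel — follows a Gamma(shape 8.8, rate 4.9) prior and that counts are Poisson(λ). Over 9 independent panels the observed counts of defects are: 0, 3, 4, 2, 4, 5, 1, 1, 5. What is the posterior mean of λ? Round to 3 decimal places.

Posterior mean ≈ 2.432

Total count ∑xᵢ = 25 over n = 9 panels.
Gamma is conjugate to the Poisson likelihood: posterior is Gamma(shape = 8.8+25 = 33.8, rate = 4.9+9 = 13.9).
Posterior mean = shape/rate = 33.8/13.9 = 2.432.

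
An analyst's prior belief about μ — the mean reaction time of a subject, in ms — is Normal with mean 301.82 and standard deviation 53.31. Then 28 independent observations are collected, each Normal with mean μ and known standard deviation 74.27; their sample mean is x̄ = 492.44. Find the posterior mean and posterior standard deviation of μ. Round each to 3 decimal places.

Posterior mean ≈ 480.083; posterior SD ≈ 13.573

With known σ, the Normal prior is conjugate. Weight on the data is w = (n/σ²)/(n/σ² + 1/τ₀²) = 0.00507611/(0.00507611+0.00035187) = 0.93517.
Posterior mean = w·x̄ + (1−w)·μ₀ = 0.93517·492.44 + 0.064825·301.82 = 480.083. Posterior variance = 1/(0.00507611+0.00035187) = 184.231, so SD = 13.573.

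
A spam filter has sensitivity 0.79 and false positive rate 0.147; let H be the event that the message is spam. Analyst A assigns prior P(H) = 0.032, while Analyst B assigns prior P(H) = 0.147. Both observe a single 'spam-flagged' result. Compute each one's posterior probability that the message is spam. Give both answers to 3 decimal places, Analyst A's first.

P('+'|H) = 0.79, P('+'|¬H) = 0.147.
Analyst A: numerator 0.79·0.032 = 0.025280; evidence = 0.025280+0.147·0.968 = 0.16758; posterior = 0.151.
Analyst B: numerator 0.79·0.147 = 0.11613; evidence = 0.11613+0.147·0.853 = 0.24152; posterior = 0.481.

Analyst A: 0.151; Analyst B: 0.481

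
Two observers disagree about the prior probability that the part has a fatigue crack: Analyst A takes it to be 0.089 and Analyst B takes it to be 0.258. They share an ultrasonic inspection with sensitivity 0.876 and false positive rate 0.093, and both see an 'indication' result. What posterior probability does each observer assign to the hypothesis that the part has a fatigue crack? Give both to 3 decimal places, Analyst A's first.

Analyst A: 0.479; Analyst B: 0.766

The likelihood ratio for an 'indication' result is 0.876/0.093 = 9.4194.
Analyst A: prior odds 0.089/0.911 = 0.097695; posterior odds 0.92022; posterior probability 0.479.
Analyst B: prior odds 0.258/0.742 = 0.34771; posterior odds 3.2752; posterior probability 0.766.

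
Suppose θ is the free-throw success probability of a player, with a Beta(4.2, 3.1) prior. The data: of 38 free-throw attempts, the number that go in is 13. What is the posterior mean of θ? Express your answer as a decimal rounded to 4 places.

Observing 13 successes and 25 failures updates Beta(4.2, 3.1) by adding the success and failure counts to the two shape parameters: α = 4.2+13 = 17.2, β = 3.1+25 = 28.1.
Posterior mean = α/(α+β) = 17.2/45.3 = 0.3797.

Posterior mean ≈ 0.3797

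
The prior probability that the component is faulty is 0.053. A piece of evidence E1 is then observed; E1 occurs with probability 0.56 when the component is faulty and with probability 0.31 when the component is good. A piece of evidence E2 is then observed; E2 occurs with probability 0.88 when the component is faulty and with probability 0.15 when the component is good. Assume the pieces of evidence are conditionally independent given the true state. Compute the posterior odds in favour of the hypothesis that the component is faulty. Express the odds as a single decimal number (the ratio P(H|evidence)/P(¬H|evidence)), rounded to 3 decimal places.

Prior odds = 0.053/(1−0.053) = 0.055966. In log-odds, ln(0.055966) = -2.8830.
Add log likelihood ratios: ln(1.8065) + ln(5.8667) = 2.3607.
Posterior log-odds = -0.52236, so posterior odds = exp(-0.52236) = 0.59312.

Posterior odds ≈ 0.593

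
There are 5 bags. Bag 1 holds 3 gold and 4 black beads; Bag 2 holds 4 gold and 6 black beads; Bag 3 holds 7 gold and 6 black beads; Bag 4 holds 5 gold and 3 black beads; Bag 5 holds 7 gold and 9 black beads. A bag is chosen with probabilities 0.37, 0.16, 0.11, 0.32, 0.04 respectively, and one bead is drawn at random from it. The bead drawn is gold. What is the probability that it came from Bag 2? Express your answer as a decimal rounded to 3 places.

P(gold|Bag 1) = 0.4286; P(gold|Bag 2) = 0.4; P(gold|Bag 3) = 0.5385; P(gold|Bag 4) = 0.625; P(gold|Bag 5) = 0.4375.
Prior × likelihood for each source: 0.37·0.4286=0.1586, 0.16·0.4=0.06400, 0.11·0.5385=0.05923, 0.32·0.625=0.2000, 0.04·0.4375=0.01750. Summing gives P(gold) = 0.49930.
P(Bag 2 | gold) = 0.06400 / 0.49930 = 0.128.

Posterior probability ≈ 0.128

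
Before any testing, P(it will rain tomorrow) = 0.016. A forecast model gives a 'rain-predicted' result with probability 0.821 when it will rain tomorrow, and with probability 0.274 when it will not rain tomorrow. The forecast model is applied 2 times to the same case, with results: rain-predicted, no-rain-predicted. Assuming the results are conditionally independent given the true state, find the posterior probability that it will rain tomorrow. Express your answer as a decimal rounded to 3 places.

Let H be the event that it will rain tomorrow; start with P(H) = 0.016. P('rain-predicted'|H) = 0.821, P('rain-predicted'|¬H) = 0.274.
Update on result 1 ('rain-predicted'): P(H) ← 0.821·0.0160 / (0.821·0.0160 + 0.274·0.9840) = 0.013136/0.28275 = 0.0465.
Update on result 2 ('no-rain-predicted'): P(H) ← 0.179·0.0465 / (0.179·0.0465 + 0.726·0.9535) = 0.0083159/0.70059 = 0.0119.

Posterior P(H) ≈ 0.012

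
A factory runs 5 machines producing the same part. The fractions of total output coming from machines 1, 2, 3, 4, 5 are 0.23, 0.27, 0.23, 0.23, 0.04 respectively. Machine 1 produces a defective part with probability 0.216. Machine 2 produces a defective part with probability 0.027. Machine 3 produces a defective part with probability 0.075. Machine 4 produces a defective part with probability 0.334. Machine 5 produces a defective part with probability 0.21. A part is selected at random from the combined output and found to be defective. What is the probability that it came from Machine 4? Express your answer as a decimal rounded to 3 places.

Tabulate prior·likelihood by source: [1] prior 0.23, lik 0.216, product 0.04968; [2] prior 0.27, lik 0.027, product 0.007290; [3] prior 0.23, lik 0.075, product 0.01725; [4] prior 0.23, lik 0.334, product 0.07682; [5] prior 0.04, lik 0.21, product 0.008400.
Normalizing constant = 0.15944; the posterior for Machine 4 is its product over the sum, 0.07682/0.15944 = 0.482.

Posterior probability ≈ 0.482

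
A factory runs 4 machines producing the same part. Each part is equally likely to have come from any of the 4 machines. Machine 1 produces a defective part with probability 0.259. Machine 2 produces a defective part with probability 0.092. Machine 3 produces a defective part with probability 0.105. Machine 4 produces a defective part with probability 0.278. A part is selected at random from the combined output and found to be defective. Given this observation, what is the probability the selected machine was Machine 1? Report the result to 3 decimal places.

Posterior probability ≈ 0.353

P(defective|M1) = 0.259; P(defective|M2) = 0.092; P(defective|M3) = 0.105; P(defective|M4) = 0.278.
Prior × likelihood for each source: 0.25·0.259=0.06475, 0.25·0.092=0.02300, 0.25·0.105=0.02625, 0.25·0.278=0.06950. Summing gives P(defective) = 0.18350.
P(Machine 1 | defective) = 0.06475 / 0.18350 = 0.353.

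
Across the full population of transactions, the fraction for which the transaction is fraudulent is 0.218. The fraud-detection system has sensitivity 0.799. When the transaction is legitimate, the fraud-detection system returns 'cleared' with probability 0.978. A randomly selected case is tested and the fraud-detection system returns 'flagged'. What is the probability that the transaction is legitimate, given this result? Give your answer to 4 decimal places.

P(¬H | E) ≈ 0.0899

Let H be the event that the transaction is fraudulent. P(H) = 0.218, so P(¬H) = 0.782. With E the 'flagged' result, P(E|H) = 0.799 and P(E|¬H) = 0.022.
P(E) = 0.799·0.218 + 0.022·0.782 = 0.17418 + 0.017204 = 0.19139.
By Bayes' theorem, P(H|E) = 0.17418 / 0.19139 = 0.9101. Hence P(¬H|E) = 1 − 0.9101 = 0.0899.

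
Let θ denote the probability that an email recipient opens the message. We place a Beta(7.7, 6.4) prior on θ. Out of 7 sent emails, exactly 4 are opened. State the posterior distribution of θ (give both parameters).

The binomial likelihood is conjugate to the Beta prior: with 4 successes and 3 failures, the posterior is Beta(7.7+4, 6.4+3) = Beta(11.7, 9.4).

Posterior: Beta(11.7, 9.4)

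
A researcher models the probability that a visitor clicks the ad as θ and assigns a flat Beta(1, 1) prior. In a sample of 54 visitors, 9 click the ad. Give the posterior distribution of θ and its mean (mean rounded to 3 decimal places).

Posterior: Beta(10, 46); mean ≈ 0.179

The binomial likelihood is conjugate to the Beta prior: with 9 successes and 45 failures, the posterior is Beta(1+9, 1+45) = Beta(10, 46).
E[θ | data] = 10/(10+46) = 0.179.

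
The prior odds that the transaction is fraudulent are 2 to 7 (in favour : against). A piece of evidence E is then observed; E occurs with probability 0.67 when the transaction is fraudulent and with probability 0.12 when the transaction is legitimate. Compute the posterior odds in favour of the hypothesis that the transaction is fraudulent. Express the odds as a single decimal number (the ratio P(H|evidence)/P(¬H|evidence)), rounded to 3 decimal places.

Posterior odds ≈ 1.595

Prior odds = 2/7 = 0.28571.
Likelihood ratio for E = 0.67/0.12 = 5.5833.
Posterior odds = prior odds × LR = 1.5952.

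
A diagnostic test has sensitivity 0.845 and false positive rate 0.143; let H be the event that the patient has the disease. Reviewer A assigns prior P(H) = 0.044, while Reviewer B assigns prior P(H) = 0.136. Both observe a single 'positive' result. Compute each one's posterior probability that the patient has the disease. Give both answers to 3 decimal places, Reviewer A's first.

P('+'|H) = 0.845, P('+'|¬H) = 0.143.
Reviewer A: numerator 0.845·0.044 = 0.037180; evidence = 0.037180+0.143·0.956 = 0.17389; posterior = 0.214.
Reviewer B: numerator 0.845·0.136 = 0.11492; evidence = 0.11492+0.143·0.864 = 0.23847; posterior = 0.482.

Reviewer A: 0.214; Reviewer B: 0.482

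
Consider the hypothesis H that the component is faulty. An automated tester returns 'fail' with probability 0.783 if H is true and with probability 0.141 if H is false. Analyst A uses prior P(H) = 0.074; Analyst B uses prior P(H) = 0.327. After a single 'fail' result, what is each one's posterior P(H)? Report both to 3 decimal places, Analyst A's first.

The likelihood ratio for a 'fail' result is 0.783/0.141 = 5.5532.
Analyst A: prior odds 0.074/0.926 = 0.079914; posterior odds 0.44378; posterior probability 0.307.
Analyst B: prior odds 0.327/0.673 = 0.48588; posterior odds 2.6982; posterior probability 0.730.

Analyst A: 0.307; Analyst B: 0.730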